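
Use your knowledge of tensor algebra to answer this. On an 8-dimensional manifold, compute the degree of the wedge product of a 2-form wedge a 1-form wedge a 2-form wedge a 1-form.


The degree of a wedge product is the sum of the degrees of the individual forms.
Degrees: 2, 1, 2, 1
Total degree = 2 + 1 + 2 + 1 = 6

6


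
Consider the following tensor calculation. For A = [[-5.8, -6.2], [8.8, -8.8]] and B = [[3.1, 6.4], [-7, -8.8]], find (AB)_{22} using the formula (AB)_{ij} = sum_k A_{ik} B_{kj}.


(AB)_{ij} = sum_k A_{ik} B_{kj}.
For i=2, j=2:
A_{21} * B_{12} = 8.8 * 6.4 = 56.32
A_{22} * B_{22} = -8.8 * -8.8 = 77.44
Sum = 56.32 + 77.44 = 133.76

133.76


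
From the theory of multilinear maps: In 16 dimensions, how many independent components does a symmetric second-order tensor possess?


A symmetric rank-2 tensor in d dimensions has d(d+1)/2 independent components.
d = 16
d(d+1)/2 = 16 * 17 / 2 = 272 / 2 = 136

136


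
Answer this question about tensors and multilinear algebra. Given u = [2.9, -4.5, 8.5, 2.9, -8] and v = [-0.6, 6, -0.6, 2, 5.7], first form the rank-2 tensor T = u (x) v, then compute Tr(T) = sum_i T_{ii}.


The outer product gives T_{ij} = u_i v_j.
The trace (contraction) is Tr(T) = sum_i T_{ii} = sum_i u_i v_i.
Diagonal entries:
T_{11} = u_1 * v_1 = 2.9 * -0.6 = -1.74
T_{22} = u_2 * v_2 = -4.5 * 6 = -27
T_{33} = u_3 * v_3 = 8.5 * -0.6 = -5.1
T_{44} = u_4 * v_4 = 2.9 * 2 = 5.8
T_{55} = u_5 * v_5 = -8 * 5.7 = -45.6
Tr(T) = -1.74 + -27 + -5.1 + 5.8 + -45.6 = -73.64

-73.64


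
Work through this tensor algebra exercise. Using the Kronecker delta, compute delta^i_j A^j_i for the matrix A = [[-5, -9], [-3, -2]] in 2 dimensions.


The contraction (trace) of a rank-2 tensor is the sum of its diagonal elements.
Diagonal entries: A[1,1] = -5, A[2,2] = -2
Tr(A) = -5 + -2 = -7

-7


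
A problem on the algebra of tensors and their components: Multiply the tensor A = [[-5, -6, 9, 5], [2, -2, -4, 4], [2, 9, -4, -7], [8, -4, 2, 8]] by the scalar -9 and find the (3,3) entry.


Scalar multiplication: (cA)_{ij} = c * A_{ij}.
c = -9
A_{33} = -4
(cA)_{33} = -9 * -4 = 36

36


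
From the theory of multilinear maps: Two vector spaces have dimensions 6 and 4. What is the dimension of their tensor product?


The dimension of a tensor product is the product of dimensions.
dim(V) = 6, dim(W) = 4
dim(V (x) W) = 6 * 4 = 24

24


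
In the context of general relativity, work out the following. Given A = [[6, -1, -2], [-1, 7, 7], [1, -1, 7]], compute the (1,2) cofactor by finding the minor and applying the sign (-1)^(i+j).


To find cofactor C_{12}, delete row 1 and column 2.
The resulting 2x2 submatrix is: [[-1, 7], [1, 7]]
Minor M_{12} = -1*7 - 7*1
  = -7 - 7 = -14
Sign = (-1)^(1+2) = (-1)^3 = -1
Cofactor C_{12} = -1 * -14 = 14

14


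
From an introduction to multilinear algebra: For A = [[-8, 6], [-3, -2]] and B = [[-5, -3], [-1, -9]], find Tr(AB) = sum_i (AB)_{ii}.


Tr(AB) = sum_i (AB)_{ii} where (AB)_{ii} = sum_k A_{ik} B_{ki}.
(AB)_{11} = -8*-5 + 6*-1 = 34
(AB)_{22} = -3*-3 + -2*-9 = 27
Tr(AB) = 34 + 27 = 61

61


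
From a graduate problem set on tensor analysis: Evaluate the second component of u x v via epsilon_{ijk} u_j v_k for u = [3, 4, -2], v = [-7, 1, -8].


(u x v)_2 = sum_{j,k} epsilon_{2jk} u_j v_k. Only permutations of (1,2,3) contribute; the two non-zero terms are:
eps_{213} u_1 v_3 = -1 * 3 * -8 = 24
eps_{231} u_3 v_1 = 1 * -2 * -7 = 14
(u x v)_2 = 38

38


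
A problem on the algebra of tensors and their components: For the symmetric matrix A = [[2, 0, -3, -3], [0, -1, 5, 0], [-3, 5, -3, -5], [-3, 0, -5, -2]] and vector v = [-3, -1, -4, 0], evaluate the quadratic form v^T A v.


First compute Av:
(Av)_1 = 2*-3 + 0*-1 + -3*-4 + -3*0 = 6
(Av)_2 = 0*-3 + -1*-1 + 5*-4 + 0*0 = -19
(Av)_3 = -3*-3 + 5*-1 + -3*-4 + -5*0 = 16
(Av)_4 = -3*-3 + 0*-1 + -5*-4 + -2*0 = 29
Av = [6, -19, 16, 29]
Then v^T (Av) = -3*6 + -1*-19 + -4*16 + 0*29
= -18 + 19 + -64 + 0 = -63

-63


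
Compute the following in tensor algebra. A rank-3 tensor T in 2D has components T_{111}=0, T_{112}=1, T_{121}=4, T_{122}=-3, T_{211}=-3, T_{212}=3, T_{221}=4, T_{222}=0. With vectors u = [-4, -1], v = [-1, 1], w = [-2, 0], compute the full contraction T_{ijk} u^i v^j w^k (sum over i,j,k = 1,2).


S = sum over i,j,k of T_{ijk} u_i v_j w_k. Expanding all 8 terms:
T_{111}*u_1*v_1*w_1 = 0*-4*-1*-2 = 0  (running total: 0)
T_{112}*u_1*v_1*w_2 = 1*-4*-1*0 = 0  (running total: 0)
T_{121}*u_1*v_2*w_1 = 4*-4*1*-2 = 32  (running total: 32)
T_{122}*u_1*v_2*w_2 = -3*-4*1*0 = 0  (running total: 32)
T_{211}*u_2*v_1*w_1 = -3*-1*-1*-2 = 6  (running total: 38)
T_{212}*u_2*v_1*w_2 = 3*-1*-1*0 = 0  (running total: 38)
T_{221}*u_2*v_2*w_1 = 4*-1*1*-2 = 8  (running total: 46)
T_{222}*u_2*v_2*w_2 = 0*-1*1*0 = 0  (running total: 46)
S = 46

46


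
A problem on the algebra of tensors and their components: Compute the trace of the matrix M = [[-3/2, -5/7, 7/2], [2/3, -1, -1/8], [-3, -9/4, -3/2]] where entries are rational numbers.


The trace is the sum of diagonal entries.
Diagonal: M[1,1] = -3/2, M[2,2] = -1, M[3,3] = -3/2
Tr(M) = -3/2 + -1 + -3/2
Computing step by step:
After adding M[1,1]: -3/2
After adding M[2,2]: -5/2
After adding M[3,3]: -4
Tr(M) = -4

-4


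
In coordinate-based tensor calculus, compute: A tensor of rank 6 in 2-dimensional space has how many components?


The number of components of a rank-r tensor in d dimensions is d^r.
Here d = 2 and r = 6.
2^6 = 64

64


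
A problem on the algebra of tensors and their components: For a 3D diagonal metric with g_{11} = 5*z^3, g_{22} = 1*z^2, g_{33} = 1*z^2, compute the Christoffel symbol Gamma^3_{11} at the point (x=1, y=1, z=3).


For a diagonal metric, Gamma^k_{ij} = (1/2) g^{kk} (dg_{ik}/dx_j + dg_{jk}/dx_i - dg_{ij}/dx_k).
The metric is diagonal, so g_{ab} = 0 for a != b.
At the given point: g_{11} = 135, g_{22} = 9, g_{33} = 9
g^{33} = 1/9
dg_{13}/dx_1 = 0 (off-diagonal)
dg_{13}/dx_1 = 0 (off-diagonal)
dg_{11}/dx_3 = dg_{11}/dx_3 = 135
Numerator = 0 + 0 - 135 = -135
Gamma^3_{11} = -135 / (2 * 9) = -15/2

-15/2


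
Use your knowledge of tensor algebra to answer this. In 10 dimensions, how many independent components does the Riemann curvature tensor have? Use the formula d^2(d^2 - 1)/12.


The Riemann tensor in d dimensions has d^2(d^2 - 1)/12 independent components.
d = 10, so d^2 = 100
d^2 - 1 = 99
d^2(d^2 - 1) = 100 * 99 = 9900
Divide by 12: 9900 / 12 = 825

825


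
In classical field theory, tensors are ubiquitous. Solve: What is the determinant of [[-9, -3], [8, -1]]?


For a 2x2 matrix [[a, b], [c, d]], det = a*d - b*c.
a = -9, b = -3, c = 8, d = -1
a*d = -9 * -1 = 9
b*c = -3 * 8 = -24
det = 9 - -24 = 33

33


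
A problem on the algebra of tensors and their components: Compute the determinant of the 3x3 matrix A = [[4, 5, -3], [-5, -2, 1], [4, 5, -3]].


Expanding along the first row, det(A) = a11*M_11 - a12*M_12 + a13*M_13, where M_1j is the (1,j) minor.
Minor M_11 = -2*-3 - 1*5 = 1
Minor M_12 = -5*-3 - 1*4 = 11
Minor M_13 = -5*5 - -2*4 = -17
det = 4*(1) - 5*(11) + -3*(-17)
    = 4 - 55 + 51
    = 0

0


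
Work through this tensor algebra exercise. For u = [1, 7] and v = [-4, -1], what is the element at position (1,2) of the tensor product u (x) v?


The outer product entry T_{ij} = u_i * v_j.
We need i=1, j=2.
u_1 = 1, v_2 = -1
T_{1,2} = 1 * -1 = -1

-1


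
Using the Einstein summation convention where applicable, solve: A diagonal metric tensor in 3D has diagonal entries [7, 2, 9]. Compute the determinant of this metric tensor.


For a diagonal metric, the determinant is the product of diagonal entries.
Diagonal entries: 7, 2, 9
det(g) = 7 * 2 * 9 = 126

126


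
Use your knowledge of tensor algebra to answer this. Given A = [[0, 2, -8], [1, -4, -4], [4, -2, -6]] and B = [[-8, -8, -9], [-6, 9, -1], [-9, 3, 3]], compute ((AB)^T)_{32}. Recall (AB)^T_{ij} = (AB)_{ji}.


(AB)^T_{ij} = (AB)_{ji} = sum_k A_{jk} B_{ki}.
For i=3, j=2 we need (AB)_{23}:
A_{21} * B_{13} = 1 * -9 = -9
A_{22} * B_{23} = -4 * -1 = 4
A_{23} * B_{33} = -4 * 3 = -12
Sum = -9 + 4 + -12 = -17

-17


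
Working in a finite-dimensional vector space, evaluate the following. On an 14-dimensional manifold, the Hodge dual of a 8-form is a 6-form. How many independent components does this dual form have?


The Hodge dual of a p-form on an n-dimensional manifold is an (n-p)-form.
n = 14, p = 8, so dual degree = 14 - 8 = 6
The number of components is C(n, n-p) = C(14, 6) = 3003

3003


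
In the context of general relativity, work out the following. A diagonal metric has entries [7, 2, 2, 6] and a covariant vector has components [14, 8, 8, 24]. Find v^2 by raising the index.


To raise an index with a diagonal metric: v^i = v_i / g_{ii}.
For index 2: v_2 = 8, g_{22} = 2
v^2 = 8 / 2 = 4

4


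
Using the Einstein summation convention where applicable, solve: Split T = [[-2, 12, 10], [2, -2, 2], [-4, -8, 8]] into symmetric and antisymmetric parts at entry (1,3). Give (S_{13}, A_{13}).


T_{13} = 10
T_{31} = -4
S_{13} = (10 + -4)/2 = 6/2 = 3
A_{13} = (10 - -4)/2 = 14/2 = 7
Check: S + A = 3 + 7 = 10 = T_{13}.

(3, 7)


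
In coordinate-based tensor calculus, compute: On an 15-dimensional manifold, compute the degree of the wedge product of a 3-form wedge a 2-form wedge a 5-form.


The degree of a wedge product is the sum of the degrees of the individual forms.
Degrees: 3, 2, 5
Total degree = 3 + 2 + 5 = 10

10


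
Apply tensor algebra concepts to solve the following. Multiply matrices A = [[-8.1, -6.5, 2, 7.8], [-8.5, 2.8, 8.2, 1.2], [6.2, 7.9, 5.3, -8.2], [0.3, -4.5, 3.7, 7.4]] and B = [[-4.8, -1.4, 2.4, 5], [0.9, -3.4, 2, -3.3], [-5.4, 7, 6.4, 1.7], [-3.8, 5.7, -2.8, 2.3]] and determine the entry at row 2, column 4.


(AB)_{ij} = sum_k A_{ik} B_{kj}.
For i=2, j=4:
A_{21} * B_{14} = -8.5 * 5 = -42.5
A_{22} * B_{24} = 2.8 * -3.3 = -9.24
A_{23} * B_{34} = 8.2 * 1.7 = 13.94
A_{24} * B_{44} = 1.2 * 2.3 = 2.76
Sum = -42.5 + -9.24 + 13.94 + 2.76 = -35.04

-35.04


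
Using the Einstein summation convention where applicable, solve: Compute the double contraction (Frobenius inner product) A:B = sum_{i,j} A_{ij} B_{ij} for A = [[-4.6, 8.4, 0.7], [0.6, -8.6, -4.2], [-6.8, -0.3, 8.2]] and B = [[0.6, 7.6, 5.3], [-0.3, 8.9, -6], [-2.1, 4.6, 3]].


A:B = sum over all i,j of A_{ij} * B_{ij}.
Row 1: -4.6*0.6=-2.76, 8.4*7.6=63.84, 0.7*5.3=3.71 => row sum = 64.79
Row 2: 0.6*-0.3=-0.18, -8.6*8.9=-76.54, -4.2*-6=25.2 => row sum = -51.52
Row 3: -6.8*-2.1=14.28, -0.3*4.6=-1.38, 8.2*3=24.6 => row sum = 37.5
Total = 64.79 + -51.52 + 37.5 = 50.77

50.77


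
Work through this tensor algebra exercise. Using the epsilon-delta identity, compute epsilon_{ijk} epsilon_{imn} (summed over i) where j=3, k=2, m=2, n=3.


Using the identity: epsilon_{ijk} epsilon_{imn} = delta_{jm} delta_{kn} - delta_{jn} delta_{km}.
delta_{32} = 0
delta_{23} = 0
delta_{33} = 1
delta_{22} = 1
Result = 0 * 0 - 1 * 1 = 0 - 1 = -1

-1


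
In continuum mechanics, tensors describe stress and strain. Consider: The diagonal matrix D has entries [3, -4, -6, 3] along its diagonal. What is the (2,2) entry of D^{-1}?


For a diagonal matrix, the inverse has entries (D^{-1})_{ii} = 1/d_{ii}.
The diagonal entries are: d_{11} = 3, d_{22} = -4, d_{33} = -6, d_{44} = 3
We need (D^{-1})_{22} = 1/d_{22} = 1/-4 = -1/4

-1/4


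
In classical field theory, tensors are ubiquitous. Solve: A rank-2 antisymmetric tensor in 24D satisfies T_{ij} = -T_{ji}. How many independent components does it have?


An antisymmetric rank-2 tensor satisfies A_{ij} = -A_{ji}, so diagonal entries are zero.
The independent components are the upper-triangular entries: C(n, 2) = n(n-1)/2.
n = 24
C(24, 2) = 24 * 23 / 2 = 552 / 2 = 276

276


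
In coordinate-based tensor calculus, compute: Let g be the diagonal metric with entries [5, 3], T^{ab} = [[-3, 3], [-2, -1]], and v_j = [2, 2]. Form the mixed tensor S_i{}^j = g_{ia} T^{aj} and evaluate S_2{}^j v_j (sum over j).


Step 1: lower the first index. For a diagonal metric, g_{ia} T^{aj} = g_{ii} T^{ij} (no sum on i).
g_{22} = 3
S_2{}^1 = 3 * T^{21} = 3 * -2 = -6
S_2{}^2 = 3 * T^{22} = 3 * -1 = -3
Step 2: contract S_2{}^j with v_j.
S_2{}^1 * v_1 = -6 * 2 = -12
S_2{}^2 * v_2 = -3 * 2 = -6
Result = -12 + -6 = -18

-18


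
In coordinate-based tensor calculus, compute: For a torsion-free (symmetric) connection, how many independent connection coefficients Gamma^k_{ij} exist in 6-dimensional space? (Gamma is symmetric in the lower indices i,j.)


Christoffel symbols Gamma^k_{ij} are symmetric in i,j, so there are d * d(d+1)/2 independent symbols.
d = 6
d(d+1)/2 = 6 * 7 / 2 = 21
Total = 6 * 21 = 126

126


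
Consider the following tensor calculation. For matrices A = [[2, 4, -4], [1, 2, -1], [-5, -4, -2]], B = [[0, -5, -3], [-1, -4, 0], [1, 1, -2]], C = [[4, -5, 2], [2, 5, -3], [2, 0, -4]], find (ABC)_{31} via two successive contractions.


(ABC)_{31} = sum_m (AB)_{3m} C_{m1}. First compute row 3 of AB.
(AB)_{31} = -5*0 + -4*-1 + -2*1 = 2
(AB)_{32} = -5*-5 + -4*-4 + -2*1 = 39
(AB)_{33} = -5*-3 + -4*0 + -2*-2 = 19
Now contract with column 1 of C:
(AB)_{31} * C_{11} = 2 * 4 = 8
(AB)_{32} * C_{21} = 39 * 2 = 78
(AB)_{33} * C_{31} = 19 * 2 = 38
(ABC)_{31} = 8 + 78 + 38 = 124

124


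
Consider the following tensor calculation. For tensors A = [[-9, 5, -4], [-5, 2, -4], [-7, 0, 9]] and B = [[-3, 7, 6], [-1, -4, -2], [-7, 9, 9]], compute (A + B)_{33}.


Tensor addition is component-wise: (A + B)_{ij} = A_{ij} + B_{ij}.
A_{33} = 9
B_{33} = 9
(A + B)_{33} = 9 + 9 = 18

18


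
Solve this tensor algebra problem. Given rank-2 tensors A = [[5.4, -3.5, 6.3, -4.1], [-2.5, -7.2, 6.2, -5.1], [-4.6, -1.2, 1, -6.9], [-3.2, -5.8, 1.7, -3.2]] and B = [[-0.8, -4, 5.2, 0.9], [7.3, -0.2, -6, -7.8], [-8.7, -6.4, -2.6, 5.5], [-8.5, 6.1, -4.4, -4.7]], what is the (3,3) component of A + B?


Tensor addition is component-wise: (A + B)_{ij} = A_{ij} + B_{ij}.
A_{33} = 1
B_{33} = -2.6
(A + B)_{33} = 1 + -2.6 = -1.6

-1.6


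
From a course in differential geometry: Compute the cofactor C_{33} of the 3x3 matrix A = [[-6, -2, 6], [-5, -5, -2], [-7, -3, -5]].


To find cofactor C_{33}, delete row 3 and column 3.
The resulting 2x2 submatrix is: [[-6, -2], [-5, -5]]
Minor M_{33} = -6*-5 - -2*-5
  = 30 - 10 = 20
Sign = (-1)^(3+3) = (-1)^6 = 1
Cofactor C_{33} = 1 * 20 = 20

20


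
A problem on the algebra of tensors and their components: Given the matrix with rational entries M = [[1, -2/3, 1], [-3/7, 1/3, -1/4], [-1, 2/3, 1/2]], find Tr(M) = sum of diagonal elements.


The trace is the sum of diagonal entries.
Diagonal: M[1,1] = 1, M[2,2] = 1/3, M[3,3] = 1/2
Tr(M) = 1 + 1/3 + 1/2
Computing step by step:
After adding M[1,1]: 1
After adding M[2,2]: 4/3
After adding M[3,3]: 11/6
Tr(M) = 11/6

11/6


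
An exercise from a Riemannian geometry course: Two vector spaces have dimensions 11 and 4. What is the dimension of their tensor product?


The dimension of a tensor product is the product of dimensions.
dim(V) = 11, dim(W) = 4
dim(V (x) W) = 11 * 4 = 44

44


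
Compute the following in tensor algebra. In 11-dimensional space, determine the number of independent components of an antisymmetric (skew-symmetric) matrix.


An antisymmetric rank-2 tensor satisfies A_{ij} = -A_{ji}, so diagonal entries are zero.
The independent components are the upper-triangular entries: C(n, 2) = n(n-1)/2.
n = 11
C(11, 2) = 11 * 10 / 2 = 110 / 2 = 55

55


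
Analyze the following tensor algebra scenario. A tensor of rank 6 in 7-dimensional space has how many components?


The number of components of a rank-r tensor in d dimensions is d^r.
Here d = 7 and r = 6.
7^6 = 117649

117649


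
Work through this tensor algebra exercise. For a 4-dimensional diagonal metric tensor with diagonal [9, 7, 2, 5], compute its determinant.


For a diagonal metric, the determinant is the product of diagonal entries.
Diagonal entries: 9, 7, 2, 5
det(g) = 9 * 7 * 2 * 5 = 630

630


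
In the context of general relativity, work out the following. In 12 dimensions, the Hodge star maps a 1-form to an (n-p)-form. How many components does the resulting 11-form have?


The Hodge dual of a p-form on an n-dimensional manifold is an (n-p)-form.
n = 12, p = 1, so dual degree = 12 - 1 = 11
The number of components is C(n, n-p) = C(12, 11) = 12

12


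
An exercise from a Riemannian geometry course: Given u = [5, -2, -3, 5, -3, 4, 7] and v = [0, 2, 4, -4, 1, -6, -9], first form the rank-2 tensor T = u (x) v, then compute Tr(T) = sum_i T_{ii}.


The outer product gives T_{ij} = u_i v_j.
The trace (contraction) is Tr(T) = sum_i T_{ii} = sum_i u_i v_i.
Diagonal entries:
T_{11} = u_1 * v_1 = 5 * 0 = 0
T_{22} = u_2 * v_2 = -2 * 2 = -4
T_{33} = u_3 * v_3 = -3 * 4 = -12
T_{44} = u_4 * v_4 = 5 * -4 = -20
T_{55} = u_5 * v_5 = -3 * 1 = -3
T_{66} = u_6 * v_6 = 4 * -6 = -24
T_{77} = u_7 * v_7 = 7 * -9 = -63
Tr(T) = 0 + -4 + -12 + -20 + -3 + -24 + -63 = -126

-126


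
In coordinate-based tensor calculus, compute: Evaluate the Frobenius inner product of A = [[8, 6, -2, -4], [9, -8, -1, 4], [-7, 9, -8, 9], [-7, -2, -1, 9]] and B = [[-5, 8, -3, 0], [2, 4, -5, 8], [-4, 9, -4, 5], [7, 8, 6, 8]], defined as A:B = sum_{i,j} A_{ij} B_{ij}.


A:B = sum over all i,j of A_{ij} * B_{ij}.
Row 1: 8*-5=-40, 6*8=48, -2*-3=6, -4*0=0 => row sum = 14
Row 2: 9*2=18, -8*4=-32, -1*-5=5, 4*8=32 => row sum = 23
Row 3: -7*-4=28, 9*9=81, -8*-4=32, 9*5=45 => row sum = 186
Row 4: -7*7=-49, -2*8=-16, -1*6=-6, 9*8=72 => row sum = 1
Total = 14 + 23 + 186 + 1 = 224

224


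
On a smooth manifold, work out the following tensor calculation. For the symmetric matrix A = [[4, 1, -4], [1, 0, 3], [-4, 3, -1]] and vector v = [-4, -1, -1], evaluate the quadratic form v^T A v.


First compute Av:
(Av)_1 = 4*-4 + 1*-1 + -4*-1 = -13
(Av)_2 = 1*-4 + 0*-1 + 3*-1 = -7
(Av)_3 = -4*-4 + 3*-1 + -1*-1 = 14
Av = [-13, -7, 14]
Then v^T (Av) = -4*-13 + -1*-7 + -1*14
= 52 + 7 + -14 = 45

45


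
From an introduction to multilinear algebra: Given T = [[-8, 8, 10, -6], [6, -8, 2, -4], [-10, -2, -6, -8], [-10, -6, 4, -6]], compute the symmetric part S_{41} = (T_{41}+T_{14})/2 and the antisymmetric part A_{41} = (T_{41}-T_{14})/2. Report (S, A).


T_{41} = -10
T_{14} = -6
S_{41} = (-10 + -6)/2 = -16/2 = -8
A_{41} = (-10 - -6)/2 = -4/2 = -2
Check: S + A = -8 + -2 = -10 = T_{41}.

(-8, -2)


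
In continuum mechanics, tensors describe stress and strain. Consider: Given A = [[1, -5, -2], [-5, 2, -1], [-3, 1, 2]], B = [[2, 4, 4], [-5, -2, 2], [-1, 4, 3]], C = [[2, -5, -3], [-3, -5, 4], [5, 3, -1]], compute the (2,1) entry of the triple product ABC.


(ABC)_{21} = sum_m (AB)_{2m} C_{m1}. First compute row 2 of AB.
(AB)_{21} = -5*2 + 2*-5 + -1*-1 = -19
(AB)_{22} = -5*4 + 2*-2 + -1*4 = -28
(AB)_{23} = -5*4 + 2*2 + -1*3 = -19
Now contract with column 1 of C:
(AB)_{21} * C_{11} = -19 * 2 = -38
(AB)_{22} * C_{21} = -28 * -3 = 84
(AB)_{23} * C_{31} = -19 * 5 = -95
(ABC)_{21} = -38 + 84 + -95 = -49

-49


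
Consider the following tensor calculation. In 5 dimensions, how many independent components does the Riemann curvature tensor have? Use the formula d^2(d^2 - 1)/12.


The Riemann tensor in d dimensions has d^2(d^2 - 1)/12 independent components.
d = 5, so d^2 = 25
d^2 - 1 = 24
d^2(d^2 - 1) = 25 * 24 = 600
Divide by 12: 600 / 12 = 50

50


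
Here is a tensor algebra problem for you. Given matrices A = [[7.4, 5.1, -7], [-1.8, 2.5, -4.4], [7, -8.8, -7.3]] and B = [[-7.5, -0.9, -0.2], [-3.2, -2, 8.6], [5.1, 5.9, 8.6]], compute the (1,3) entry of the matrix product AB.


(AB)_{ij} = sum_k A_{ik} B_{kj}.
For i=1, j=3:
A_{11} * B_{13} = 7.4 * -0.2 = -1.48
A_{12} * B_{23} = 5.1 * 8.6 = 43.86
A_{13} * B_{33} = -7 * 8.6 = -60.2
Sum = -1.48 + 43.86 + -60.2 = -17.82

-17.82


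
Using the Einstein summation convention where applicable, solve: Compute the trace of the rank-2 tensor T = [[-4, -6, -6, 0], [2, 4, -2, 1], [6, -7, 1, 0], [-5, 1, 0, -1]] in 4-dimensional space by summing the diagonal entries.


The contraction (trace) of a rank-2 tensor is the sum of its diagonal elements.
Diagonal entries: A[1,1] = -4, A[2,2] = 4, A[3,3] = 1, A[4,4] = -1
Tr(A) = -4 + 4 + 1 + -1 = 0

0


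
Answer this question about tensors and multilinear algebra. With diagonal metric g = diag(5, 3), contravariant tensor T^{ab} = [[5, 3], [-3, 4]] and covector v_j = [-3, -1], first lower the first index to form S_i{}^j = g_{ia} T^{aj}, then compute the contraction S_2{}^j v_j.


Step 1: lower the first index. For a diagonal metric, g_{ia} T^{aj} = g_{ii} T^{ij} (no sum on i).
g_{22} = 3
S_2{}^1 = 3 * T^{21} = 3 * -3 = -9
S_2{}^2 = 3 * T^{22} = 3 * 4 = 12
Step 2: contract S_2{}^j with v_j.
S_2{}^1 * v_1 = -9 * -3 = 27
S_2{}^2 * v_2 = 12 * -1 = -12
Result = 27 + -12 = 15

15


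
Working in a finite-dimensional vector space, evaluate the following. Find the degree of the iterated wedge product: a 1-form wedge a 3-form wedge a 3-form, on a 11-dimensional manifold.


The degree of a wedge product is the sum of the degrees of the individual forms.
Degrees: 1, 3, 3
Total degree = 1 + 3 + 3 = 7

7


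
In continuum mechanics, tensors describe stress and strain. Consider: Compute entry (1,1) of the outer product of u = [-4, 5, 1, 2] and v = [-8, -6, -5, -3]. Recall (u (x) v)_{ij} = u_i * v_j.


The outer product entry T_{ij} = u_i * v_j.
We need i=1, j=1.
u_1 = -4, v_1 = -8
T_{1,1} = -4 * -8 = 32

32


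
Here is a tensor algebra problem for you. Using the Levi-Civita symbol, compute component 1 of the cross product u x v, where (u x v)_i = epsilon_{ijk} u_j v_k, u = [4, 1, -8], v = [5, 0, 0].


(u x v)_1 = sum_{j,k} epsilon_{1jk} u_j v_k. Only permutations of (1,2,3) contribute; the two non-zero terms are:
eps_{123} u_2 v_3 = 1 * 1 * 0 = 0
eps_{132} u_3 v_2 = -1 * -8 * 0 = 0
(u x v)_1 = 0

0


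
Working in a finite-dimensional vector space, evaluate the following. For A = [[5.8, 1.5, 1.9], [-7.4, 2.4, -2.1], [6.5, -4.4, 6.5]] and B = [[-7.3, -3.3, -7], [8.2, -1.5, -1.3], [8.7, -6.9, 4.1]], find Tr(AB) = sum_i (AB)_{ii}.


Tr(AB) = sum_i (AB)_{ii} where (AB)_{ii} = sum_k A_{ik} B_{ki}.
(AB)_{11} = 5.8*-7.3 + 1.5*8.2 + 1.9*8.7 = -13.51
(AB)_{22} = -7.4*-3.3 + 2.4*-1.5 + -2.1*-6.9 = 35.31
(AB)_{33} = 6.5*-7 + -4.4*-1.3 + 6.5*4.1 = -13.13
Tr(AB) = -13.51 + 35.31 + -13.13 = 8.67

8.67


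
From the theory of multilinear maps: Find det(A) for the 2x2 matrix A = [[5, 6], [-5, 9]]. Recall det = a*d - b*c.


For a 2x2 matrix [[a, b], [c, d]], det = a*d - b*c.
a = 5, b = 6, c = -5, d = 9
a*d = 5 * 9 = 45
b*c = 6 * -5 = -30
det = 45 - -30 = 75

75


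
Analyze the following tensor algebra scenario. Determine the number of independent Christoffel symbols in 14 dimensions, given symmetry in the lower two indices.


Christoffel symbols Gamma^k_{ij} are symmetric in i,j, so there are d * d(d+1)/2 independent symbols.
d = 14
d(d+1)/2 = 14 * 15 / 2 = 105
Total = 14 * 105 = 1470

1470


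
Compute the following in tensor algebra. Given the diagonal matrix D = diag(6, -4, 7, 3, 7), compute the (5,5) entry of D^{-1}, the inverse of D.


For a diagonal matrix, the inverse has entries (D^{-1})_{ii} = 1/d_{ii}.
The diagonal entries are: d_{11} = 6, d_{22} = -4, d_{33} = 7, d_{44} = 3, d_{55} = 7
We need (D^{-1})_{55} = 1/d_{55} = 1/7 = 1/7

1/7


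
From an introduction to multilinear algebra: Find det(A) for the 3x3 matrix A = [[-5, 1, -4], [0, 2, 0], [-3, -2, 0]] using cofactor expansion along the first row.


Expanding along the first row, det(A) = a11*M_11 - a12*M_12 + a13*M_13, where M_1j is the (1,j) minor.
Minor M_11 = 2*0 - 0*-2 = 0
Minor M_12 = 0*0 - 0*-3 = 0
Minor M_13 = 0*-2 - 2*-3 = 6
det = -5*(0) - 1*(0) + -4*(6)
    = 0 - 0 + -24
    = -24

-24


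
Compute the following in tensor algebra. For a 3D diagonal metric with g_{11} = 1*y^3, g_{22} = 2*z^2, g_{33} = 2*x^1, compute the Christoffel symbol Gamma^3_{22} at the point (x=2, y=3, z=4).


For a diagonal metric, Gamma^k_{ij} = (1/2) g^{kk} (dg_{ik}/dx_j + dg_{jk}/dx_i - dg_{ij}/dx_k).
The metric is diagonal, so g_{ab} = 0 for a != b.
At the given point: g_{11} = 27, g_{22} = 32, g_{33} = 4
g^{33} = 1/4
dg_{23}/dx_2 = 0 (off-diagonal)
dg_{23}/dx_2 = 0 (off-diagonal)
dg_{22}/dx_3 = dg_{22}/dx_3 = 16
Numerator = 0 + 0 - 16 = -16
Gamma^3_{22} = -16 / (2 * 4) = -2

-2


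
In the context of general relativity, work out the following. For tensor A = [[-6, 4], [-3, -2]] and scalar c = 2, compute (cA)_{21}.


Scalar multiplication: (cA)_{ij} = c * A_{ij}.
c = 2
A_{21} = -3
(cA)_{21} = 2 * -3 = -6

-6


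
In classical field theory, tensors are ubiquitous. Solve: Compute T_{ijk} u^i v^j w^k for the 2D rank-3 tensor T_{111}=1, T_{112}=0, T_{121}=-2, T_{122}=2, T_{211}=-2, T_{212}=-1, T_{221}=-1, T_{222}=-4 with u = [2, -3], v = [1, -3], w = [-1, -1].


S = sum over i,j,k of T_{ijk} u_i v_j w_k. Expanding all 8 terms:
T_{111}*u_1*v_1*w_1 = 1*2*1*-1 = -2  (running total: -2)
T_{112}*u_1*v_1*w_2 = 0*2*1*-1 = 0  (running total: -2)
T_{121}*u_1*v_2*w_1 = -2*2*-3*-1 = -12  (running total: -14)
T_{122}*u_1*v_2*w_2 = 2*2*-3*-1 = 12  (running total: -2)
T_{211}*u_2*v_1*w_1 = -2*-3*1*-1 = -6  (running total: -8)
T_{212}*u_2*v_1*w_2 = -1*-3*1*-1 = -3  (running total: -11)
T_{221}*u_2*v_2*w_1 = -1*-3*-3*-1 = 9  (running total: -2)
T_{222}*u_2*v_2*w_2 = -4*-3*-3*-1 = 36  (running total: 34)
S = 34

34


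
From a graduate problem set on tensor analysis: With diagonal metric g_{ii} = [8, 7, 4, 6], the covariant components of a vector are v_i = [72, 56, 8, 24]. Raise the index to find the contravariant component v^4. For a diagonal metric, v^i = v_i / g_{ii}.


To raise an index with a diagonal metric: v^i = v_i / g_{ii}.
For index 4: v_4 = 24, g_{44} = 6
v^4 = 24 / 6 = 4

4


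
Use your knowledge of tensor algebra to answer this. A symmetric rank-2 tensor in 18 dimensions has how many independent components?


A symmetric rank-2 tensor in d dimensions has d(d+1)/2 independent components.
d = 18
d(d+1)/2 = 18 * 19 / 2 = 342 / 2 = 171

171


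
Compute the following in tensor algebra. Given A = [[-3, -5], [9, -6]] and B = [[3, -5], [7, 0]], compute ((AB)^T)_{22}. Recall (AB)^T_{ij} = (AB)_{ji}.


(AB)^T_{ij} = (AB)_{ji} = sum_k A_{jk} B_{ki}.
For i=2, j=2 we need (AB)_{22}:
A_{21} * B_{12} = 9 * -5 = -45
A_{22} * B_{22} = -6 * 0 = 0
Sum = -45 + 0 = -45

-45


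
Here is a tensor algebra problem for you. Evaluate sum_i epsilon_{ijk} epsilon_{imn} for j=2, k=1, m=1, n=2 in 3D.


Using the identity: epsilon_{ijk} epsilon_{imn} = delta_{jm} delta_{kn} - delta_{jn} delta_{km}.
delta_{21} = 0
delta_{12} = 0
delta_{22} = 1
delta_{11} = 1
Result = 0 * 0 - 1 * 1 = 0 - 1 = -1

-1


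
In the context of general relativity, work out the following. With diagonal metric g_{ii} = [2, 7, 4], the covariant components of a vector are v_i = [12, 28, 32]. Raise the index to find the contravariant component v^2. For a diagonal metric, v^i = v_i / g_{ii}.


To raise an index with a diagonal metric: v^i = v_i / g_{ii}.
For index 2: v_2 = 28, g_{22} = 7
v^2 = 28 / 7 = 4

4


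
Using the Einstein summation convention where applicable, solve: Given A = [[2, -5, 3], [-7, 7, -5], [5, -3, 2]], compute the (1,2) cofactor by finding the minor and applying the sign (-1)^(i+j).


To find cofactor C_{12}, delete row 1 and column 2.
The resulting 2x2 submatrix is: [[-7, -5], [5, 2]]
Minor M_{12} = -7*2 - -5*5
  = -14 - -25 = 11
Sign = (-1)^(1+2) = (-1)^3 = -1
Cofactor C_{12} = -1 * 11 = -11

-11


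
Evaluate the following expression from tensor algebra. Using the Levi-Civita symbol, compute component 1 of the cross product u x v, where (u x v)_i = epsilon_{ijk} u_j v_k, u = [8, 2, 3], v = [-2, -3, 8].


(u x v)_1 = sum_{j,k} epsilon_{1jk} u_j v_k. Only permutations of (1,2,3) contribute; the two non-zero terms are:
eps_{123} u_2 v_3 = 1 * 2 * 8 = 16
eps_{132} u_3 v_2 = -1 * 3 * -3 = 9
(u x v)_1 = 25

25


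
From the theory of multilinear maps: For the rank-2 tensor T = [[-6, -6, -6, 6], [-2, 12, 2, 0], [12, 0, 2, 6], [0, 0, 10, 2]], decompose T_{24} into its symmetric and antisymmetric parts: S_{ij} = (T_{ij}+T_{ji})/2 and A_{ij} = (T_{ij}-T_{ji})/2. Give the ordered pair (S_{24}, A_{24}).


T_{24} = 0
T_{42} = 0
S_{24} = (0 + 0)/2 = 0/2 = 0
A_{24} = (0 - 0)/2 = 0/2 = 0
Check: S + A = 0 + 0 = 0 = T_{24}.

(0, 0)


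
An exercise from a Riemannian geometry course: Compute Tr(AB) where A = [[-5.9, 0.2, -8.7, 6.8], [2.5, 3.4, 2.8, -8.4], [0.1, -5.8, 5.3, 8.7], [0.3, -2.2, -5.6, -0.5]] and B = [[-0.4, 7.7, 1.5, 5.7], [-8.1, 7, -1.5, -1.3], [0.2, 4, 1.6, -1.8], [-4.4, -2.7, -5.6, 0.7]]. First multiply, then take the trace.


Tr(AB) = sum_i (AB)_{ii} where (AB)_{ii} = sum_k A_{ik} B_{ki}.
(AB)_{11} = -5.9*-0.4 + 0.2*-8.1 + -8.7*0.2 + 6.8*-4.4 = -30.92
(AB)_{22} = 2.5*7.7 + 3.4*7 + 2.8*4 + -8.4*-2.7 = 76.93
(AB)_{33} = 0.1*1.5 + -5.8*-1.5 + 5.3*1.6 + 8.7*-5.6 = -31.39
(AB)_{44} = 0.3*5.7 + -2.2*-1.3 + -5.6*-1.8 + -0.5*0.7 = 14.3
Tr(AB) = -30.92 + 76.93 + -31.39 + 14.3 = 28.92

28.92


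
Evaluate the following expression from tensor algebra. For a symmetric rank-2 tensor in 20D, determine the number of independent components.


A symmetric rank-2 tensor in d dimensions has d(d+1)/2 independent components.
d = 20
d(d+1)/2 = 20 * 21 / 2 = 420 / 2 = 210

210


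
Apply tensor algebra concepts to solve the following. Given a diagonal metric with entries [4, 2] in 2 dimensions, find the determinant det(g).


For a diagonal metric, the determinant is the product of diagonal entries.
Diagonal entries: 4, 2
det(g) = 4 * 2 = 8

8


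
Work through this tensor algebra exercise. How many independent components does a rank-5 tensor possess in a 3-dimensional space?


The number of components of a rank-r tensor in d dimensions is d^r.
Here d = 3 and r = 5.
3^5 = 243

243


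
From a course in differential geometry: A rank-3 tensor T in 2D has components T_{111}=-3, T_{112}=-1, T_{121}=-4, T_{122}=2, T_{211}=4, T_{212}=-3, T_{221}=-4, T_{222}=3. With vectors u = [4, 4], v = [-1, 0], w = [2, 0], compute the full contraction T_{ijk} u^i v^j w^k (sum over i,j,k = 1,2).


S = sum over i,j,k of T_{ijk} u_i v_j w_k. Expanding all 8 terms:
T_{111}*u_1*v_1*w_1 = -3*4*-1*2 = 24  (running total: 24)
T_{112}*u_1*v_1*w_2 = -1*4*-1*0 = 0  (running total: 24)
T_{121}*u_1*v_2*w_1 = -4*4*0*2 = 0  (running total: 24)
T_{122}*u_1*v_2*w_2 = 2*4*0*0 = 0  (running total: 24)
T_{211}*u_2*v_1*w_1 = 4*4*-1*2 = -32  (running total: -8)
T_{212}*u_2*v_1*w_2 = -3*4*-1*0 = 0  (running total: -8)
T_{221}*u_2*v_2*w_1 = -4*4*0*2 = 0  (running total: -8)
T_{222}*u_2*v_2*w_2 = 3*4*0*0 = 0  (running total: -8)
S = -8

-8


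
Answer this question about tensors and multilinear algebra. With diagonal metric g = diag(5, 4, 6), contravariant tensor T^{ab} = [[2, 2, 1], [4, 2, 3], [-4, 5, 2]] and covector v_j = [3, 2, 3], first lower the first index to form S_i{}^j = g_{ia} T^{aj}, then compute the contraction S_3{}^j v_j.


Step 1: lower the first index. For a diagonal metric, g_{ia} T^{aj} = g_{ii} T^{ij} (no sum on i).
g_{33} = 6
S_3{}^1 = 6 * T^{31} = 6 * -4 = -24
S_3{}^2 = 6 * T^{32} = 6 * 5 = 30
S_3{}^3 = 6 * T^{33} = 6 * 2 = 12
Step 2: contract S_3{}^j with v_j.
S_3{}^1 * v_1 = -24 * 3 = -72
S_3{}^2 * v_2 = 30 * 2 = 60
S_3{}^3 * v_3 = 12 * 3 = 36
Result = -72 + 60 + 36 = 24

24


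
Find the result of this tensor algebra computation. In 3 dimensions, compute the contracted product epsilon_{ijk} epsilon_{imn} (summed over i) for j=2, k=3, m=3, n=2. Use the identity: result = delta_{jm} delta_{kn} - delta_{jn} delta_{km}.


Using the identity: epsilon_{ijk} epsilon_{imn} = delta_{jm} delta_{kn} - delta_{jn} delta_{km}.
delta_{23} = 0
delta_{32} = 0
delta_{22} = 1
delta_{33} = 1
Result = 0 * 0 - 1 * 1 = 0 - 1 = -1

-1


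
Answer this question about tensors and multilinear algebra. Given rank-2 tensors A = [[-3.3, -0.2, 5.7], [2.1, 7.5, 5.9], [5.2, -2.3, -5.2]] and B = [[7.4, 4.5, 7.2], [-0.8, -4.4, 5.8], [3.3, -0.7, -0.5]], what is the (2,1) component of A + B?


Tensor addition is component-wise: (A + B)_{ij} = A_{ij} + B_{ij}.
A_{21} = 2.1
B_{21} = -0.8
(A + B)_{21} = 2.1 + -0.8 = 1.3

1.3


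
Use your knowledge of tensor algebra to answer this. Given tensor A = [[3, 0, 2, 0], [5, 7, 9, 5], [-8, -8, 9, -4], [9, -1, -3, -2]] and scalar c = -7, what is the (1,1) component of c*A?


Scalar multiplication: (cA)_{ij} = c * A_{ij}.
c = -7
A_{11} = 3
(cA)_{11} = -7 * 3 = -21

-21


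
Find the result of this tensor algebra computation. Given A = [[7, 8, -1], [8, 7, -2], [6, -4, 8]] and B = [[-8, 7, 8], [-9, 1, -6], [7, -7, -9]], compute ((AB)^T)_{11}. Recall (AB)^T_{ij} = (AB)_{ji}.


(AB)^T_{ij} = (AB)_{ji} = sum_k A_{jk} B_{ki}.
For i=1, j=1 we need (AB)_{11}:
A_{11} * B_{11} = 7 * -8 = -56
A_{12} * B_{21} = 8 * -9 = -72
A_{13} * B_{31} = -1 * 7 = -7
Sum = -56 + -72 + -7 = -135

-135


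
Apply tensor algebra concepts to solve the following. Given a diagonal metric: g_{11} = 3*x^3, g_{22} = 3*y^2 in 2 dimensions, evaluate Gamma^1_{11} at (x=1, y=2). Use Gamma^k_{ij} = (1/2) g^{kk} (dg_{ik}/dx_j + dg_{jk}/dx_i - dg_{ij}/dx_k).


For a diagonal metric, Gamma^k_{ij} = (1/2) g^{kk} (dg_{ik}/dx_j + dg_{jk}/dx_i - dg_{ij}/dx_k).
The metric is diagonal, so g_{ab} = 0 for a != b.
At the given point: g_{11} = 3, g_{22} = 12
g^{11} = 1/3
dg_{11}/dx_1 = dg_{11}/dx_1 = 9
dg_{11}/dx_1 = dg_{11}/dx_1 = 9
dg_{11}/dx_1 = dg_{11}/dx_1 = 9
Numerator = 9 + 9 - 9 = 9
Gamma^1_{11} = 9 / (2 * 3) = 3/2

3/2


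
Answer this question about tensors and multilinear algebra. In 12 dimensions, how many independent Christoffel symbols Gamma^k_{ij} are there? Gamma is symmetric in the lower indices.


Christoffel symbols Gamma^k_{ij} are symmetric in i,j, so there are d * d(d+1)/2 independent symbols.
d = 12
d(d+1)/2 = 12 * 13 / 2 = 78
Total = 12 * 78 = 936

936


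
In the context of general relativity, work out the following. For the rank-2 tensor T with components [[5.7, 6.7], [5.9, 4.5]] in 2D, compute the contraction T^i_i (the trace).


The contraction (trace) of a rank-2 tensor is the sum of its diagonal elements.
Diagonal entries: A[1,1] = 5.7, A[2,2] = 4.5
Tr(A) = 5.7 + 4.5 = 10.2

10.2


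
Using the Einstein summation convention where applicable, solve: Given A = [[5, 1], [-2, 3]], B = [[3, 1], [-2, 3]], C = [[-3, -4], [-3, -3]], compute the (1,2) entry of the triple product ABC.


(ABC)_{12} = sum_m (AB)_{1m} C_{m2}. First compute row 1 of AB.
(AB)_{11} = 5*3 + 1*-2 = 13
(AB)_{12} = 5*1 + 1*3 = 8
Now contract with column 2 of C:
(AB)_{11} * C_{12} = 13 * -4 = -52
(AB)_{12} * C_{22} = 8 * -3 = -24
(ABC)_{12} = -52 + -24 = -76

-76


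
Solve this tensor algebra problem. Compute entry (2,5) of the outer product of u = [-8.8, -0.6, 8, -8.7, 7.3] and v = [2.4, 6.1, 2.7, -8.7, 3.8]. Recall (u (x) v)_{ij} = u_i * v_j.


The outer product entry T_{ij} = u_i * v_j.
We need i=2, j=5.
u_2 = -0.6, v_5 = 3.8
T_{2,5} = -0.6 * 3.8 = -2.28

-2.28


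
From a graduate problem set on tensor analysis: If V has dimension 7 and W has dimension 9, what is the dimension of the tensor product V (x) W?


The dimension of a tensor product is the product of dimensions.
dim(V) = 7, dim(W) = 9
dim(V (x) W) = 7 * 9 = 63

63


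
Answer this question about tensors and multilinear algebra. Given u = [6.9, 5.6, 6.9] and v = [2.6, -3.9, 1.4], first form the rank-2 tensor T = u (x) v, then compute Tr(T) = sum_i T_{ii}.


The outer product gives T_{ij} = u_i v_j.
The trace (contraction) is Tr(T) = sum_i T_{ii} = sum_i u_i v_i.
Diagonal entries:
T_{11} = u_1 * v_1 = 6.9 * 2.6 = 17.94
T_{22} = u_2 * v_2 = 5.6 * -3.9 = -21.84
T_{33} = u_3 * v_3 = 6.9 * 1.4 = 9.66
Tr(T) = 17.94 + -21.84 + 9.66 = 5.76

5.76


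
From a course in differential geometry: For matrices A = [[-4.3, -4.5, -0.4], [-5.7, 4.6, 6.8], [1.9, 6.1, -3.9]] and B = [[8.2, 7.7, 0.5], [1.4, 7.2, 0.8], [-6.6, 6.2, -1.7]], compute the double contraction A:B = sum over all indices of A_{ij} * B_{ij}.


A:B = sum over all i,j of A_{ij} * B_{ij}.
Row 1: -4.3*8.2=-35.26, -4.5*7.7=-34.65, -0.4*0.5=-0.2 => row sum = -70.11
Row 2: -5.7*1.4=-7.98, 4.6*7.2=33.12, 6.8*0.8=5.44 => row sum = 30.58
Row 3: 1.9*-6.6=-12.54, 6.1*6.2=37.82, -3.9*-1.7=6.63 => row sum = 31.91
Total = -70.11 + 30.58 + 31.91 = -7.62

-7.62


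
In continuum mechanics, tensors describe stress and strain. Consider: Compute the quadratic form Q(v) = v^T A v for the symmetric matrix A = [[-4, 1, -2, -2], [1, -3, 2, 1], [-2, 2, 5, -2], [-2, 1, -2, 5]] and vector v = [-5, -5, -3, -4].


First compute Av:
(Av)_1 = -4*-5 + 1*-5 + -2*-3 + -2*-4 = 29
(Av)_2 = 1*-5 + -3*-5 + 2*-3 + 1*-4 = 0
(Av)_3 = -2*-5 + 2*-5 + 5*-3 + -2*-4 = -7
(Av)_4 = -2*-5 + 1*-5 + -2*-3 + 5*-4 = -9
Av = [29, 0, -7, -9]
Then v^T (Av) = -5*29 + -5*0 + -3*-7 + -4*-9
= -145 + 0 + 21 + 36 = -88

-88


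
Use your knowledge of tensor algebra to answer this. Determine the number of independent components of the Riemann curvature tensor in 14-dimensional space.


The Riemann tensor in d dimensions has d^2(d^2 - 1)/12 independent components.
d = 14, so d^2 = 196
d^2 - 1 = 195
d^2(d^2 - 1) = 196 * 195 = 38220
Divide by 12: 38220 / 12 = 3185

3185


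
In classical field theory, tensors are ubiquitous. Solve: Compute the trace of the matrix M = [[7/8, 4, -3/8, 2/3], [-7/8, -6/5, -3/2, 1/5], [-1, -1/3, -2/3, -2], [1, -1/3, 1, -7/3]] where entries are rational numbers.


The trace is the sum of diagonal entries.
Diagonal: M[1,1] = 7/8, M[2,2] = -6/5, M[3,3] = -2/3, M[4,4] = -7/3
Tr(M) = 7/8 + -6/5 + -2/3 + -7/3
Computing step by step:
After adding M[1,1]: 7/8
After adding M[2,2]: -13/40
After adding M[3,3]: -119/120
After adding M[4,4]: -133/40
Tr(M) = -133/40

-133/40


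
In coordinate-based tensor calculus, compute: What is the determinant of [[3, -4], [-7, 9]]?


For a 2x2 matrix [[a, b], [c, d]], det = a*d - b*c.
a = 3, b = -4, c = -7, d = 9
a*d = 3 * 9 = 27
b*c = -4 * -7 = 28
det = 27 - 28 = -1

-1


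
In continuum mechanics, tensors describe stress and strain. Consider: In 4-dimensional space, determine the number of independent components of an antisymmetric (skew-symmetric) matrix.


An antisymmetric rank-2 tensor satisfies A_{ij} = -A_{ji}, so diagonal entries are zero.
The independent components are the upper-triangular entries: C(n, 2) = n(n-1)/2.
n = 4
C(4, 2) = 4 * 3 / 2 = 12 / 2 = 6

6


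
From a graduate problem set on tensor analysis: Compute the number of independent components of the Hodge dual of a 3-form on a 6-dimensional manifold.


The Hodge dual of a p-form on an n-dimensional manifold is an (n-p)-form.
n = 6, p = 3, so dual degree = 6 - 3 = 3
The number of components is C(n, n-p) = C(6, 3) = 20

20


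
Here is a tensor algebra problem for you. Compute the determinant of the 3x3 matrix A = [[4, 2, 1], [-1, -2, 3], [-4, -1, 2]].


Expanding along the first row, det(A) = a11*M_11 - a12*M_12 + a13*M_13, where M_1j is the (1,j) minor.
Minor M_11 = -2*2 - 3*-1 = -1
Minor M_12 = -1*2 - 3*-4 = 10
Minor M_13 = -1*-1 - -2*-4 = -7
det = 4*(-1) - 2*(10) + 1*(-7)
    = -4 - 20 + -7
    = -31

-31


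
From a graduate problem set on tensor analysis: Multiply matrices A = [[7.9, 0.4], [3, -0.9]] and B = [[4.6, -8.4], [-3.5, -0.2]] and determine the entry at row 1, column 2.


(AB)_{ij} = sum_k A_{ik} B_{kj}.
For i=1, j=2:
A_{11} * B_{12} = 7.9 * -8.4 = -66.36
A_{12} * B_{22} = 0.4 * -0.2 = -0.08
Sum = -66.36 + -0.08 = -66.44

-66.44


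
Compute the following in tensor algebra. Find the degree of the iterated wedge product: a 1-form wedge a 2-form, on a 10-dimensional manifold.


The degree of a wedge product is the sum of the degrees of the individual forms.
Degrees: 1, 2
Total degree = 1 + 2 = 3

3


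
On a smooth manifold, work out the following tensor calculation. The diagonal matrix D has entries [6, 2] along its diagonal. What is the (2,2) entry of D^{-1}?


For a diagonal matrix, the inverse has entries (D^{-1})_{ii} = 1/d_{ii}.
The diagonal entries are: d_{11} = 6, d_{22} = 2
We need (D^{-1})_{22} = 1/d_{22} = 1/2 = 1/2

1/2
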